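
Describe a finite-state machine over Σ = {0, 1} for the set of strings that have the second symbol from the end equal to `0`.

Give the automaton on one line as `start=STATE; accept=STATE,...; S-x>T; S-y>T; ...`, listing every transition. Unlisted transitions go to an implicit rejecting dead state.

start=A; accept=D,E; A-0>B; A-1>C; B-0>D; B-1>E; C-0>F; C-1>G; D-0>D; D-1>E; E-0>F; E-1>G; F-0>D; F-1>E; G-0>F; G-1>G

Because acceptance depends on a position counted from the end, the machine has to buffer the most recent 2 symbols. Make each state the string of the last up-to-2 symbols read; on input `x` shift the window left and append `x`. Accept when the buffered window has length 2 and begins with `0`.
With 7 states:
       0  1 
>  A   B  C 
   B   D  E 
   C   F  G 
 * D   D  E 
 * E   F  G 
   F   D  E 
   G   F  G 
(> = start, * = accepting)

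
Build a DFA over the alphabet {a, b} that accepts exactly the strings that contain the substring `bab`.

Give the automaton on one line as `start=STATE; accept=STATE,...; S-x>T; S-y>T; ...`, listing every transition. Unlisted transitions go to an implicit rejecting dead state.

start=q0; accept=q3; q0-a>q0; q0-b>q1; q1-a>q2; q1-b>q1; q2-a>q0; q2-b>q3; q3-a>q3; q3-b>q3

Track how much of `bab` has been matched so far: state q0 is no progress, q3 is the absorbing accept state reached once `bab` has occurred. Intermediate states record partial matches; on a mismatch, fall back to the longest reusable overlap.
        a   b  
>  q0   q0  q1 
   q1   q2  q1 
   q2   q0  q3 
 * q3   q3  q3 
(> = start, * = accepting)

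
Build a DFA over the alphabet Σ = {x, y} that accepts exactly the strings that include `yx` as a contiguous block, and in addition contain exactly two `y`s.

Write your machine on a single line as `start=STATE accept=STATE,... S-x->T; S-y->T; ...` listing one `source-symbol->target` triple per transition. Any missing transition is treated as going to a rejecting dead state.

Handle the two conditions separately and then intersect. The first has 3 states tracking whether and how much of `yx` has been seen; the second has 4 states tracking the count of `y`s, saturating at 3. A product state is a pair (one from each), accepting exactly when both do. Equivalent product states are then merged.
A 6-state machine:
        x   y  
>  q0   q0  q1 
   q1   q2  q3 
   q2   q2  q4 
   q3   q4  q5 
 * q4   q4  q5 
   q5   q5  q5 
(> = start, * = accepting)

start=q0; accept=q4; q0-x->q0; q0-y->q1; q1-x->q2; q1-y->q3; q2-x->q2; q2-y->q4; q3-x->q4; q3-y->q5; q4-x->q4; q4-y->q5; q5-x->q5; q5-y->q5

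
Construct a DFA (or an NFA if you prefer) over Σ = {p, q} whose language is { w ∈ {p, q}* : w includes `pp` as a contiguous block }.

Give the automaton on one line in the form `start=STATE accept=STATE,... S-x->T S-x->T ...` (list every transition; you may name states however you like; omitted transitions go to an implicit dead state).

start=A accept=C A-p->B A-q->A B-p->C B-q->A C-p->C C-q->C

Track how much of `pp` has been matched so far: state A is no progress, C is the absorbing accept state reached once `pp` has occurred. Intermediate states record partial matches; on a mismatch, fall back to the longest reusable overlap.
3 states suffice.
       p  q 
>  A   B  A 
   B   C  A 
 * C   C  C 
(> = start, * = accepting)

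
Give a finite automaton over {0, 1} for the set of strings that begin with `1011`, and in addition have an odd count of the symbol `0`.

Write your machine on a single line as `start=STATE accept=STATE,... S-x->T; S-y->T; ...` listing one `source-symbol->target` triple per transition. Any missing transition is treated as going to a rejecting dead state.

Build one automaton per condition and run them in lockstep. The first has 6 states tracking whether the input so far still matches the prefix `1011`; the second has 2 states tracking the count of `0`s modulo 2. A product state is a pair (one from each), accepting exactly when both do.
        0   1  
>  s0   s1  s2 
   s1   s3  s1 
   s2   s4  s3 
   s3   s1  s3 
   s4   s3  s5 
   s5   s3  s6 
 * s6   s7  s6 
   s7   s6  s7 
(> = start, * = accepting)

start=s0; accept=s6; s0-0->s1; s0-1->s2; s1-0->s3; s1-1->s1; s2-0->s4; s2-1->s3; s3-0->s1; s3-1->s3; s4-0->s3; s4-1->s5; s5-0->s3; s5-1->s6; s6-0->s7; s6-1->s6; s7-0->s6; s7-1->s7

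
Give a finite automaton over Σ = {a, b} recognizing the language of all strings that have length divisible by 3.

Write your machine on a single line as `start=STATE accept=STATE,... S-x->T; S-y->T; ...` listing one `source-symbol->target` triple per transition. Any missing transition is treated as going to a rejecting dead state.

Only the length mod 3 matters, so use a 3-cycle: from any state, every input symbol moves to the next state, wrapping q2 back to q0. Mark q0 accepting.
        a   b  
>* q0   q1  q1 
   q1   q2  q2 
   q2   q0  q0 
(> = start, * = accepting)

start=q0; accept=q0; q0-a->q1; q0-b->q1; q1-a->q2; q1-b->q2; q2-a->q0; q2-b->q0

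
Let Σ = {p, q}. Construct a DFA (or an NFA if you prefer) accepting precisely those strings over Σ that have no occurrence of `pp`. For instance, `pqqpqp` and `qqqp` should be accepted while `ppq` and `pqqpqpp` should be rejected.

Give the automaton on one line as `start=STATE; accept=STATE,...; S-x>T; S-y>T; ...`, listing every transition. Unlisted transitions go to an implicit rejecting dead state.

start=A; accept=A,B; A-p>B; A-q>A; B-p>C; B-q>A; C-p>C; C-q>C

This is the complement of 'contains `pp`'. Use the same substring-matching states — A through C holding how much of `pp` has just been matched — but flip the accepting set: everything except the trap C accepts.
With 3 states:
       p  q 
>* A   B  A 
 * B   C  A 
   C   C  C 
(> = start, * = accepting)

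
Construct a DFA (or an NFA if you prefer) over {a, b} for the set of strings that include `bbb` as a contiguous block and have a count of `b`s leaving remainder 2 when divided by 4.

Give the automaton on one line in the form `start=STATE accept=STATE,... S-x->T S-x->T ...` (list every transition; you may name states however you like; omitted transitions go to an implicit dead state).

start=q0 accept=q14 q0-a->q0 q0-b->q1 q1-a->q2 q1-b->q3 q2-a->q2 q2-b->q4 q3-a->q5 q3-b->q6 q4-a->q5 q4-b->q7 q5-a->q5 q5-b->q8 q6-a->q6 q6-b->q9 q7-a->q10 q7-b->q9 q8-a->q10 q8-b->q11 q9-a->q9 q9-b->q12 q10-a->q10 q10-b->q13 q11-a->q0 q11-b->q12 q12-a->q12 q12-b->q14 q13-a->q0 q13-b->q15 q14-a->q14 q14-b->q6 q15-a->q2 q15-b->q14

Build one automaton per condition and run them in lockstep. One (4 states) tracks whether and how much of `bbb` has been seen; the other (4 states) tracks the count of `b`s modulo 4. Each combined state is a pair, one component from each; accept when both components accept.
16 states suffice.
          a    b  
>  q0     q0   q1 
   q1     q2   q3 
   q2     q2   q4 
   q3     q5   q6 
   q4     q5   q7 
   q5     q5   q8 
   q6     q6   q9 
   q7    q10   q9 
   q8    q10  q11 
   q9     q9  q12 
   q10   q10  q13 
   q11    q0  q12 
   q12   q12  q14 
   q13    q0  q15 
 * q14   q14   q6 
   q15    q2  q14 
(> = start, * = accepting)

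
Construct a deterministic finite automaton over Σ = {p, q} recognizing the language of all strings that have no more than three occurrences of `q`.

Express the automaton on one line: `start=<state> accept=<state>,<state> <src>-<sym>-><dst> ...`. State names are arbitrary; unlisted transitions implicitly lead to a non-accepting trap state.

Only the number of `q`s matters, and only up to 4. Make a chain s0 → s1 → s2 → s3 → s4 advanced by each `q` (with s4 absorbing); every other symbol self-loops. The accepting set is {s0, s1, s2, s3}.
        p   q  
>* s0   s0  s1 
 * s1   s1  s2 
 * s2   s2  s3 
 * s3   s3  s4 
   s4   s4  s4 
(> = start, * = accepting)

start=s0 accept=s0,s1,s2,s3 s0-p->s0 s0-q->s1 s1-p->s1 s1-q->s2 s2-p->s2 s2-q->s3 s3-p->s3 s3-q->s4 s4-p->s4 s4-q->s4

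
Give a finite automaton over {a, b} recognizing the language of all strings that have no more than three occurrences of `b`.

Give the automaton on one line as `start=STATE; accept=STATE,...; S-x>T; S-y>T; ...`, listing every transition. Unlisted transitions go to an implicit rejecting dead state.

start=s0; accept=s0,s1,s2,s3; s0-a>s0; s0-b>s1; s1-a>s1; s1-b>s2; s2-a>s2; s2-b>s3; s3-a>s3; s3-b>s4; s4-a>s4; s4-b>s4

Count `b`s, saturating at 4: states s0 through s3 mean 0 through 3 `b`s seen; s4 means more than 3. Each `b` increments (capped at s4); other symbols loop. Accept from {s0, s1, s2, s3}.
With 5 states:
        a   b  
>* s0   s0  s1 
 * s1   s1  s2 
 * s2   s2  s3 
 * s3   s3  s4 
   s4   s4  s4 
(> = start, * = accepting)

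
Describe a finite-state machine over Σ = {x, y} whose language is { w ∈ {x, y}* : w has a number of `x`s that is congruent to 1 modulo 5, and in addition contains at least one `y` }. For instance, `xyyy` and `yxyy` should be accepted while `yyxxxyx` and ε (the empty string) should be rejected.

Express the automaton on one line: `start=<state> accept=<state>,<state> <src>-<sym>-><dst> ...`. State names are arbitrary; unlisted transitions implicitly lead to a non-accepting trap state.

start=A accept=E A-x->B A-y->C B-x->D B-y->E C-x->E C-y->C D-x->F D-y->G E-x->G E-y->E F-x->H F-y->I G-x->I G-y->G H-x->A H-y->J I-x->J I-y->I J-x->C J-y->J

Build one automaton per condition and run them in lockstep. One (5 states) tracks the count of `x`s modulo 5; the other (3 states) tracks the count of `y`s, saturating at 2. Each combined state is a pair, one component from each; accept when both components accept. Equivalent product states are then merged.
With 10 states:
       x  y 
>  A   B  C 
   B   D  E 
   C   E  C 
   D   F  G 
 * E   G  E 
   F   H  I 
   G   I  G 
   H   A  J 
   I   J  I 
   J   C  J 
(> = start, * = accepting)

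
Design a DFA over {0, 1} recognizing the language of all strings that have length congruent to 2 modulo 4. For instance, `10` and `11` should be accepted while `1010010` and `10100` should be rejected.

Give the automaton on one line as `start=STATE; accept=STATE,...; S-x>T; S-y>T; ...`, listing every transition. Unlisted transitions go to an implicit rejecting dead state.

start=A; accept=C; A-0>B; A-1>B; B-0>C; B-1>C; C-0>D; C-1>D; D-0>A; D-1>A

Only the length mod 4 matters, so use a 4-cycle: from any state, every input symbol moves to the next state, wrapping D back to A. Mark C accepting.
       0  1 
>  A   B  B 
   B   C  C 
 * C   D  D 
   D   A  A 
(> = start, * = accepting)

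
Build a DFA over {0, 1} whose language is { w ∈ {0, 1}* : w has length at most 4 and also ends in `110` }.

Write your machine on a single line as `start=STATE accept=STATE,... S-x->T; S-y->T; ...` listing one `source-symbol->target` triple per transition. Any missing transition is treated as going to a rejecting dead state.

Handle the two conditions separately and then intersect. The first has 6 states tracking the input length, saturating at 5; the second has 4 states tracking how much of the suffix `110` has currently been matched. A product state is a pair (one from each), accepting exactly when both do. Minimizing collapses redundant product states.
With 8 states:
       0  1 
>  A   B  C 
   B   D  E 
   C   D  F 
   D   D  D 
   E   D  G 
   F   H  G 
   G   H  D 
 * H   D  D 
(> = start, * = accepting)

start=A; accept=H; A-0->B; A-1->C; B-0->D; B-1->E; C-0->D; C-1->F; D-0->D; D-1->D; E-0->D; E-1->G; F-0->H; F-1->G; G-0->H; G-1->D; H-0->D; H-1->D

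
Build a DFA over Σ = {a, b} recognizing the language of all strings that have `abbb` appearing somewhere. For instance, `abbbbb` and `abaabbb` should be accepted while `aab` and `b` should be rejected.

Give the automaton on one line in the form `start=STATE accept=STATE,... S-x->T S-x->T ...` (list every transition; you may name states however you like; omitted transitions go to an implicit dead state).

Track how much of `abbb` has been matched so far: state s0 is no progress, s4 is the absorbing accept state reached once `abbb` has occurred. Intermediate states record partial matches; on a mismatch, fall back to the longest reusable overlap.
        a   b  
>  s0   s1  s0 
   s1   s1  s2 
   s2   s1  s3 
   s3   s1  s4 
 * s4   s4  s4 
(> = start, * = accepting)

start=s0 accept=s4 s0-a->s1 s0-b->s0 s1-a->s1 s1-b->s2 s2-a->s1 s2-b->s3 s3-a->s1 s3-b->s4 s4-a->s4 s4-b->s4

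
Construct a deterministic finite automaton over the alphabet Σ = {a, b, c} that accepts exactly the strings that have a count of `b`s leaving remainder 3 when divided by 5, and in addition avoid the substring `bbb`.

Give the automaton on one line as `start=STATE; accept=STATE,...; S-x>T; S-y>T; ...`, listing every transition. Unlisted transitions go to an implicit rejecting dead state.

Handle the two conditions separately and then intersect. One (5 states) tracks the count of `b`s modulo 5; the other (4 states) tracks partial matches of the forbidden pattern `bbb`. Each combined state is a pair, one component from each; accept when both components accept. After merging equivalent states the machine shrinks.
          a    b    c  
>  s0     s0   s1   s0 
   s1     s2   s3   s2 
   s2     s2   s4   s2 
   s3     s5   s6   s5 
   s4     s5   s7   s5 
   s5     s5   s8   s5 
   s6     s6   s6   s6 
 * s7     s9   s6   s9 
 * s8     s9  s10   s9 
 * s9     s9  s11   s9 
   s10   s12   s6  s12 
   s11   s12  s13  s12 
   s12   s12  s14  s12 
   s13    s0   s6   s0 
   s14    s0  s15   s0 
   s15    s2   s6   s2 
(> = start, * = accepting)

start=s0; accept=s7,s8,s9; s0-a>s0; s0-b>s1; s0-c>s0; s1-a>s2; s1-b>s3; s1-c>s2; s2-a>s2; s2-b>s4; s2-c>s2; s3-a>s5; s3-b>s6; s3-c>s5; s4-a>s5; s4-b>s7; s4-c>s5; s5-a>s5; s5-b>s8; s5-c>s5; s6-a>s6; s6-b>s6; s6-c>s6; s7-a>s9; s7-b>s6; s7-c>s9; s8-a>s9; s8-b>s10; s8-c>s9; s9-a>s9; s9-b>s11; s9-c>s9; s10-a>s12; s10-b>s6; s10-c>s12; s11-a>s12; s11-b>s13; s11-c>s12; s12-a>s12; s12-b>s14; s12-c>s12; s13-a>s0; s13-b>s6; s13-c>s0; s14-a>s0; s14-b>s15; s14-c>s0; s15-a>s2; s15-b>s6; s15-c>s2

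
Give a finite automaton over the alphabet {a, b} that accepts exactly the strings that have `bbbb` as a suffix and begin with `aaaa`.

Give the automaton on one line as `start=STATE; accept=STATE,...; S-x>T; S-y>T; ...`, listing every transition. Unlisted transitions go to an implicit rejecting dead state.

start=q0; accept=q9; q0-a>q1; q0-b>q2; q1-a>q3; q1-b>q2; q2-a>q2; q2-b>q2; q3-a>q4; q3-b>q2; q4-a>q5; q4-b>q2; q5-a>q5; q5-b>q6; q6-a>q5; q6-b>q7; q7-a>q5; q7-b>q8; q8-a>q5; q8-b>q9; q9-a>q5; q9-b>q9

Run two small machines in parallel and take their product. One (5 states) tracks how much of the suffix `bbbb` has currently been matched; the other (6 states) tracks whether the input so far still matches the prefix `aaaa`. Each combined state is a pair, one component from each; accept when both components accept. Minimizing collapses redundant product states.
        a   b  
>  q0   q1  q2 
   q1   q3  q2 
   q2   q2  q2 
   q3   q4  q2 
   q4   q5  q2 
   q5   q5  q6 
   q6   q5  q7 
   q7   q5  q8 
   q8   q5  q9 
 * q9   q5  q9 
(> = start, * = accepting)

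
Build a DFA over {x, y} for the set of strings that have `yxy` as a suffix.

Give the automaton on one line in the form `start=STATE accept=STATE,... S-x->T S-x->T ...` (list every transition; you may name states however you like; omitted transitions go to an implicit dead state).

start=s0 accept=s3 s0-x->s0 s0-y->s1 s1-x->s2 s1-y->s1 s2-x->s0 s2-y->s3 s3-x->s2 s3-y->s1

Let each state record the length of the longest suffix of the input read so far that is also a prefix of `yxy`. s1 means the last symbol is `y`; s2 means the last 2 symbols are `yx`; s3 means the last 3 symbols are `yxy`. Accept only at s3, where the string currently ends in `yxy`.
        x   y  
>  s0   s0  s1 
   s1   s2  s1 
   s2   s0  s3 
 * s3   s2  s1 
(> = start, * = accepting)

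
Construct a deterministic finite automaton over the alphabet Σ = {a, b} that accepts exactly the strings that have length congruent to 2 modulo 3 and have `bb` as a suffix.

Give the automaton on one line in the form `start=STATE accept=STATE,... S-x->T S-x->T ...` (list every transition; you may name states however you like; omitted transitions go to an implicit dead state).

Build one automaton per condition and run them in lockstep. The first has 3 states tracking the input length modulo 3; the second has 3 states tracking how much of the suffix `bb` has currently been matched. A product state is a pair (one from each), accepting exactly when both do. Minimizing collapses redundant product states.
5 states suffice.
        a   b  
>  s0   s1  s2 
   s1   s3  s3 
   s2   s3  s4 
   s3   s0  s0 
 * s4   s0  s0 
(> = start, * = accepting)

start=s0 accept=s4 s0-a->s1 s0-b->s2 s1-a->s3 s1-b->s3 s2-a->s3 s2-b->s4 s3-a->s0 s3-b->s0 s4-a->s0 s4-b->s0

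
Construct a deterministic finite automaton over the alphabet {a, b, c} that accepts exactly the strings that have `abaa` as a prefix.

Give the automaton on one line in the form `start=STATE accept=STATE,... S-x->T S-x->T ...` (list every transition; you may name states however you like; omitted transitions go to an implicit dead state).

Check the first 4 symbols one by one: q0 through q3 record how many have matched `abaa` so far; any wrong symbol goes to the dead state q5. After all 4 match we enter the accepting sink q4.
6 states suffice.
        a   b   c  
>  q0   q1  q5  q5 
   q1   q5  q2  q5 
   q2   q3  q5  q5 
   q3   q4  q5  q5 
 * q4   q4  q4  q4 
   q5   q5  q5  q5 
(> = start, * = accepting)

start=q0 accept=q4 q0-a->q1 q0-b->q5 q0-c->q5 q1-a->q5 q1-b->q2 q1-c->q5 q2-a->q3 q2-b->q5 q2-c->q5 q3-a->q4 q3-b->q5 q3-c->q5 q4-a->q4 q4-b->q4 q4-c->q4 q5-a->q5 q5-b->q5 q5-c->q5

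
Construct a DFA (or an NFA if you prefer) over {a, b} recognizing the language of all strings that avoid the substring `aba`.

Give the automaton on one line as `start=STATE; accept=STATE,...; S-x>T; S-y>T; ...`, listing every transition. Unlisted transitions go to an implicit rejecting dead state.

This is the complement of 'contains `aba`'. Use the same substring-matching states — S0 through S3 holding how much of `aba` has just been matched — but flip the accepting set: everything except the trap S3 accepts.
4 states suffice.
        a   b  
>* S0   S1  S0 
 * S1   S1  S2 
 * S2   S3  S0 
   S3   S3  S3 
(> = start, * = accepting)

start=S0; accept=S0,S1,S2; S0-a>S1; S0-b>S0; S1-a>S1; S1-b>S2; S2-a>S3; S2-b>S0; S3-a>S3; S3-b>S3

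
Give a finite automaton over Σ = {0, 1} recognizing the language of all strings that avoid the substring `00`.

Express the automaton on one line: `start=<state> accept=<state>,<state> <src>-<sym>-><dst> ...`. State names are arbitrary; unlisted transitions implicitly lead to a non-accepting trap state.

start=A accept=A,B A-0->B A-1->A B-0->C B-1->A C-0->C C-1->C

This is the complement of 'contains `00`'. Use the same substring-matching states — A through C holding how much of `00` has just been matched — but flip the accepting set: everything except the trap C accepts.
A 3-state machine:
       0  1 
>* A   B  A 
 * B   C  A 
   C   C  C 
(> = start, * = accepting)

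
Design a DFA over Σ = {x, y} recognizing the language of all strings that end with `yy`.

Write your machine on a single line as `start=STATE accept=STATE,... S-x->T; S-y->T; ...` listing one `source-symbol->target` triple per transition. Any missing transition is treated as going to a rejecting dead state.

Remember how much of `yy` the current input suffix matches. State q0 means no match yet; q1 means the last symbol is `y`; q2 means the last 2 symbols are `yy`. Only q2 accepts. On a mismatch, fall back to the longest proper suffix that is still a prefix of `yy`.
        x   y  
>  q0   q0  q1 
   q1   q0  q2 
 * q2   q0  q2 
(> = start, * = accepting)

start=q0; accept=q2; q0-x->q0; q0-y->q1; q1-x->q0; q1-y->q2; q2-x->q0; q2-y->q2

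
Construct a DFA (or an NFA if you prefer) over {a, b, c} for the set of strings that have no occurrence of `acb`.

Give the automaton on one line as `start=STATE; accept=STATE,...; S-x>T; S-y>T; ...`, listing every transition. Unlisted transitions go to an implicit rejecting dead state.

This is the complement of 'contains `acb`'. Use the same substring-matching states — s0 through s3 holding how much of `acb` has just been matched — but flip the accepting set: everything except the trap s3 accepts.
4 states suffice.
        a   b   c  
>* s0   s1  s0  s0 
 * s1   s1  s0  s2 
 * s2   s1  s3  s0 
   s3   s3  s3  s3 
(> = start, * = accepting)

start=s0; accept=s0,s1,s2; s0-a>s1; s0-b>s0; s0-c>s0; s1-a>s1; s1-b>s0; s1-c>s2; s2-a>s1; s2-b>s3; s2-c>s0; s3-a>s3; s3-b>s3; s3-c>s3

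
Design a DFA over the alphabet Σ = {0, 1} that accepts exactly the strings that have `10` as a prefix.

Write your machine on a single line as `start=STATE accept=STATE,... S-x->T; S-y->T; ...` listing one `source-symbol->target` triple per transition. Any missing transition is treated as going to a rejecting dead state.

Check the first 2 symbols one by one: A through B record how many have matched `10` so far; any wrong symbol goes to the dead state D. After all 2 match we enter the accepting sink C.
A 4-state machine:
       0  1 
>  A   D  B 
   B   C  D 
 * C   C  C 
   D   D  D 
(> = start, * = accepting)

start=A; accept=C; A-0->D; A-1->B; B-0->C; B-1->D; C-0->C; C-1->C; D-0->D; D-1->D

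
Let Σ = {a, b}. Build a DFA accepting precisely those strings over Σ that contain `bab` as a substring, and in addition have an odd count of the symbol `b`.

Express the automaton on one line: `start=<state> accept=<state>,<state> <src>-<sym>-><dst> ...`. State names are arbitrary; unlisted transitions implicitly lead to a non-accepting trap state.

Run two small machines in parallel and take their product. One (4 states) tracks whether and how much of `bab` has been seen; the other (2 states) tracks the count of `b`s modulo 2. Each combined state is a pair, one component from each; accept when both components accept.
An 8-state machine:
        a   b  
>  s0   s0  s1 
   s1   s2  s3 
   s2   s4  s5 
   s3   s6  s1 
   s4   s4  s3 
   s5   s5  s7 
   s6   s0  s7 
 * s7   s7  s5 
(> = start, * = accepting)

start=s0 accept=s7 s0-a->s0 s0-b->s1 s1-a->s2 s1-b->s3 s2-a->s4 s2-b->s5 s3-a->s6 s3-b->s1 s4-a->s4 s4-b->s3 s5-a->s5 s5-b->s7 s6-a->s0 s6-b->s7 s7-a->s7 s7-b->s5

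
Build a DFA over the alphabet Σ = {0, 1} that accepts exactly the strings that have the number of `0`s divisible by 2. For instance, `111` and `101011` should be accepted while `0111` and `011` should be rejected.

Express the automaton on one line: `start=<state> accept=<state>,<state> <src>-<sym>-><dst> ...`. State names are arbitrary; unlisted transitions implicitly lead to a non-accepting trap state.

The only thing that matters is how many `0`s have appeared, reduced mod 2. Use one state per residue: s0 for 0, …, s1 for 1. Reading `0` moves to the next residue; anything else stays put. s0 is accepting.
2 states suffice.
        0   1  
>* s0   s1  s0 
   s1   s0  s1 
(> = start, * = accepting)

start=s0 accept=s0 s0-0->s1 s0-1->s0 s1-0->s0 s1-1->s1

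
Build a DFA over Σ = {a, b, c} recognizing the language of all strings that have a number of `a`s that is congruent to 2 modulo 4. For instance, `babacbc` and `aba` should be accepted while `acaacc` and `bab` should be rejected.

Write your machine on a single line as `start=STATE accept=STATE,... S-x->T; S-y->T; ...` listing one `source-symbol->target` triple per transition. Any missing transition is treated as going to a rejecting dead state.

start=S0; accept=S2; S0-a->S1; S0-b->S0; S0-c->S0; S1-a->S2; S1-b->S1; S1-c->S1; S2-a->S3; S2-b->S2; S2-c->S2; S3-a->S0; S3-b->S3; S3-c->S3

The only thing that matters is how many `a`s have appeared, reduced mod 4. Use one state per residue: S0 for 0, …, S3 for 3. Reading `a` moves to the next residue; anything else stays put. S2 is accepting.
A 4-state machine:
        a   b   c  
>  S0   S1  S0  S0 
   S1   S2  S1  S1 
 * S2   S3  S2  S2 
   S3   S0  S3  S3 
(> = start, * = accepting)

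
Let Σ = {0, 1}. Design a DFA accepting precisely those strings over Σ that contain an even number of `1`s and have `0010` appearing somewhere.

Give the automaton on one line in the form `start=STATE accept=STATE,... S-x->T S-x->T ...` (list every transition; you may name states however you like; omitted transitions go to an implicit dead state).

Run two small machines in parallel and take their product. One (2 states) tracks the count of `1`s modulo 2; the other (5 states) tracks whether and how much of `0010` has been seen. Each combined state is a pair, one component from each; accept when both components accept.
        0   1  
>  s0   s1  s2 
   s1   s3  s2 
   s2   s4  s0 
   s3   s3  s5 
   s4   s6  s0 
   s5   s7  s0 
   s6   s6  s8 
   s7   s7  s9 
   s8   s9  s2 
 * s9   s9  s7 
(> = start, * = accepting)

start=s0 accept=s9 s0-0->s1 s0-1->s2 s1-0->s3 s1-1->s2 s2-0->s4 s2-1->s0 s3-0->s3 s3-1->s5 s4-0->s6 s4-1->s0 s5-0->s7 s5-1->s0 s6-0->s6 s6-1->s8 s7-0->s7 s7-1->s9 s8-0->s9 s8-1->s2 s9-0->s9 s9-1->s7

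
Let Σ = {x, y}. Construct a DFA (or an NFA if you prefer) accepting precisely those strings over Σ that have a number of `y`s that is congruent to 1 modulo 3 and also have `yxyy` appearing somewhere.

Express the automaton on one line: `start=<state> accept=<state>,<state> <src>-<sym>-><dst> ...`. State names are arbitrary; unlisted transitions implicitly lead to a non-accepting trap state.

Run two small machines in parallel and take their product. One (3 states) tracks the count of `y`s modulo 3; the other (5 states) tracks whether and how much of `yxyy` has been seen. Each combined state is a pair, one component from each; accept when both components accept.
A 15-state machine:
          x    y  
>  q0     q0   q1 
   q1     q2   q3 
   q2     q4   q5 
   q3     q6   q7 
   q4     q4   q3 
   q5     q6   q8 
   q6     q9  q10 
   q7    q11   q1 
   q8     q8  q12 
   q9     q9   q7 
   q10   q11  q12 
   q11    q0  q13 
 * q12   q12  q14 
   q13    q2  q14 
   q14   q14   q8 
(> = start, * = accepting)

start=q0 accept=q12 q0-x->q0 q0-y->q1 q1-x->q2 q1-y->q3 q2-x->q4 q2-y->q5 q3-x->q6 q3-y->q7 q4-x->q4 q4-y->q3 q5-x->q6 q5-y->q8 q6-x->q9 q6-y->q10 q7-x->q11 q7-y->q1 q8-x->q8 q8-y->q12 q9-x->q9 q9-y->q7 q10-x->q11 q10-y->q12 q11-x->q0 q11-y->q13 q12-x->q12 q12-y->q14 q13-x->q2 q13-y->q14 q14-x->q14 q14-y->q8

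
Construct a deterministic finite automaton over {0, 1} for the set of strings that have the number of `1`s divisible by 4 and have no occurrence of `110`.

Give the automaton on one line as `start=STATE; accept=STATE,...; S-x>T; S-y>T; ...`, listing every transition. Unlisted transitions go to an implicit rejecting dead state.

Run two small machines in parallel and take their product. The first has 4 states tracking the count of `1`s modulo 4; the second has 4 states tracking partial matches of the forbidden pattern `110`. A product state is a pair (one from each), accepting exactly when both do.
A 16-state machine:
       0  1 
>* A   A  B 
   B   C  D 
   C   C  E 
   D   F  G 
   E   H  G 
   F   F  I 
   G   I  J 
   H   H  K 
   I   I  L 
 * J   L  M 
   K   N  J 
   L   L  O 
   M   O  D 
   N   N  P 
   O   O  F 
 * P   A  M 
(> = start, * = accepting)

start=A; accept=A,J,P; A-0>A; A-1>B; B-0>C; B-1>D; C-0>C; C-1>E; D-0>F; D-1>G; E-0>H; E-1>G; F-0>F; F-1>I; G-0>I; G-1>J; H-0>H; H-1>K; I-0>I; I-1>L; J-0>L; J-1>M; K-0>N; K-1>J; L-0>L; L-1>O; M-0>O; M-1>D; N-0>N; N-1>P; O-0>O; O-1>F; P-0>A; P-1>M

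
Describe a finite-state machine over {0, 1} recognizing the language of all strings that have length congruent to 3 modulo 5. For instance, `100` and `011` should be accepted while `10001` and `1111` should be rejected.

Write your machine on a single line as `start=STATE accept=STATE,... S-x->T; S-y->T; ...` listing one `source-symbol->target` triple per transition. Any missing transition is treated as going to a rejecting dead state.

Only the length mod 5 matters, so use a 5-cycle: from any state, every input symbol moves to the next state, wrapping E back to A. Mark D accepting.
5 states suffice.
       0  1 
>  A   B  B 
   B   C  C 
   C   D  D 
 * D   E  E 
   E   A  A 
(> = start, * = accepting)

start=A; accept=D; A-0->B; A-1->B; B-0->C; B-1->C; C-0->D; C-1->D; D-0->E; D-1->E; E-0->A; E-1->A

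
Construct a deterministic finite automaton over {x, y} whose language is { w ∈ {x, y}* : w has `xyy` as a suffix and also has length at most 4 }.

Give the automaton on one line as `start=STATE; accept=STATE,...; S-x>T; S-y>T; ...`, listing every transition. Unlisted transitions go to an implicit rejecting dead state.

Build one automaton per condition and run them in lockstep. The first has 4 states tracking how much of the suffix `xyy` has currently been matched; the second has 6 states tracking the input length, saturating at 5. A product state is a pair (one from each), accepting exactly when both do. Minimizing collapses redundant product states.
7 states suffice.
        x   y  
>  q0   q1  q2 
   q1   q3  q4 
   q2   q3  q5 
   q3   q5  q4 
   q4   q5  q6 
   q5   q5  q5 
 * q6   q5  q5 
(> = start, * = accepting)

start=q0; accept=q6; q0-x>q1; q0-y>q2; q1-x>q3; q1-y>q4; q2-x>q3; q2-y>q5; q3-x>q5; q3-y>q4; q4-x>q5; q4-y>q6; q5-x>q5; q5-y>q5; q6-x>q5; q6-y>q5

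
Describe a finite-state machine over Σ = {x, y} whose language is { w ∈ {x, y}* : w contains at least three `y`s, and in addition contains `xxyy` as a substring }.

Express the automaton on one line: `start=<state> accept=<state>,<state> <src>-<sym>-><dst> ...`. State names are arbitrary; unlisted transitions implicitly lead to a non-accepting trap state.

start=A accept=P,T A-x->B A-y->C B-x->D B-y->C C-x->E C-y->F D-x->D D-y->G E-x->H E-y->F F-x->I F-y->J G-x->E G-y->K H-x->H H-y->L I-x->M I-y->J J-x->N J-y->O K-x->K K-y->P L-x->I L-y->P M-x->M M-y->Q N-x->R N-y->O O-x->S O-y->O P-x->P P-y->T Q-x->N Q-y->T R-x->R R-y->U S-x->V S-y->O T-x->T T-y->T U-x->S U-y->T V-x->V V-y->U

Build one automaton per condition and run them in lockstep. One (5 states) tracks the count of `y`s, saturating at 4; the other (5 states) tracks whether and how much of `xxyy` has been seen. Each combined state is a pair, one component from each; accept when both components accept.
A 22-state machine:
       x  y 
>  A   B  C 
   B   D  C 
   C   E  F 
   D   D  G 
   E   H  F 
   F   I  J 
   G   E  K 
   H   H  L 
   I   M  J 
   J   N  O 
   K   K  P 
   L   I  P 
   M   M  Q 
   N   R  O 
   O   S  O 
 * P   P  T 
   Q   N  T 
   R   R  U 
   S   V  O 
 * T   T  T 
   U   S  T 
   V   V  U 
(> = start, * = accepting)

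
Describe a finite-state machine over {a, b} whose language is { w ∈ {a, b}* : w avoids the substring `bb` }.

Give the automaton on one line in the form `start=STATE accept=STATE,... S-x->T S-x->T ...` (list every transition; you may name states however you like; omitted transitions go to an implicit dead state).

Track partial matches of the forbidden pattern `bb`. State S2 is a dead state reached once `bb` has occurred; every other state accepts. S0 means no part of `bb` is currently matched.
3 states suffice.
        a   b  
>* S0   S0  S1 
 * S1   S0  S2 
   S2   S2  S2 
(> = start, * = accepting)

start=S0 accept=S0,S1 S0-a->S0 S0-b->S1 S1-a->S0 S1-b->S2 S2-a->S2 S2-b->S2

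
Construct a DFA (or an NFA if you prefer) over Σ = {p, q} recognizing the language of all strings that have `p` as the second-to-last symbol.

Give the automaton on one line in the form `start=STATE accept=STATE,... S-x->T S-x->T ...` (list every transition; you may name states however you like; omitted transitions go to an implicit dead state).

A DFA must remember the last 2 symbols (since which symbol is second-to-last isn't known until the input ends). Use one state per possible window of the last ≤2 symbols; accept from those whose window starts with `p`.
With 7 states:
        p   q  
>  S0   S1  S2 
   S1   S3  S4 
   S2   S5  S6 
 * S3   S3  S4 
 * S4   S5  S6 
   S5   S3  S4 
   S6   S5  S6 
(> = start, * = accepting)

start=S0 accept=S3,S4 S0-p->S1 S0-q->S2 S1-p->S3 S1-q->S4 S2-p->S5 S2-q->S6 S3-p->S3 S3-q->S4 S4-p->S5 S4-q->S6 S5-p->S3 S5-q->S4 S6-p->S5 S6-q->S6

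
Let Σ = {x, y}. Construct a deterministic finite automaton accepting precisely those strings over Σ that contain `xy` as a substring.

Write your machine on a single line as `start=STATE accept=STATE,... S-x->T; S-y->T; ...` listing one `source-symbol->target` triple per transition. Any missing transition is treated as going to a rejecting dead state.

start=s0; accept=s2; s0-x->s1; s0-y->s0; s1-x->s1; s1-y->s2; s2-x->s2; s2-y->s2

Track how much of `xy` has been matched so far: state s0 is no progress, s2 is the absorbing accept state reached once `xy` has occurred. Intermediate states record partial matches; on a mismatch, fall back to the longest reusable overlap.
        x   y  
>  s0   s1  s0 
   s1   s1  s2 
 * s2   s2  s2 
(> = start, * = accepting)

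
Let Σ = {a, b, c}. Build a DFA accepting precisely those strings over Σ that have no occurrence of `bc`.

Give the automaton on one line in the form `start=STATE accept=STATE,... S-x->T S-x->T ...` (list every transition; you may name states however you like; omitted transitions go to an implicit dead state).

Track partial matches of the forbidden pattern `bc`. State S2 is a dead state reached once `bc` has occurred; every other state accepts. S0 means no part of `bc` is currently matched.
        a   b   c  
>* S0   S0  S1  S0 
 * S1   S0  S1  S2 
   S2   S2  S2  S2 
(> = start, * = accepting)

start=S0 accept=S0,S1 S0-a->S0 S0-b->S1 S0-c->S0 S1-a->S0 S1-b->S1 S1-c->S2 S2-a->S2 S2-b->S2 S2-c->S2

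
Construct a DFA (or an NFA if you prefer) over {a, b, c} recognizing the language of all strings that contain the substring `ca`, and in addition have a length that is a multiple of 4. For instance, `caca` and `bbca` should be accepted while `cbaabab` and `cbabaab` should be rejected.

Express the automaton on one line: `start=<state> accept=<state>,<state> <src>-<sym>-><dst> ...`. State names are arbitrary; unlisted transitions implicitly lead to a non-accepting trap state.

Run two small machines in parallel and take their product. The first has 3 states tracking whether and how much of `ca` has been seen; the second has 4 states tracking the input length modulo 4. A product state is a pair (one from each), accepting exactly when both do.
12 states suffice.
          a    b    c  
>  q0     q1   q1   q2 
   q1     q3   q3   q4 
   q2     q5   q3   q4 
   q3     q6   q6   q7 
   q4     q8   q6   q7 
   q5     q8   q8   q8 
   q6     q0   q0   q9 
   q7    q10   q0   q9 
   q8    q10  q10  q10 
   q9    q11   q1   q2 
 * q10   q11  q11  q11 
   q11    q5   q5   q5 
(> = start, * = accepting)

start=q0 accept=q10 q0-a->q1 q0-b->q1 q0-c->q2 q1-a->q3 q1-b->q3 q1-c->q4 q2-a->q5 q2-b->q3 q2-c->q4 q3-a->q6 q3-b->q6 q3-c->q7 q4-a->q8 q4-b->q6 q4-c->q7 q5-a->q8 q5-b->q8 q5-c->q8 q6-a->q0 q6-b->q0 q6-c->q9 q7-a->q10 q7-b->q0 q7-c->q9 q8-a->q10 q8-b->q10 q8-c->q10 q9-a->q11 q9-b->q1 q9-c->q2 q10-a->q11 q10-b->q11 q10-c->q11 q11-a->q5 q11-b->q5 q11-c->q5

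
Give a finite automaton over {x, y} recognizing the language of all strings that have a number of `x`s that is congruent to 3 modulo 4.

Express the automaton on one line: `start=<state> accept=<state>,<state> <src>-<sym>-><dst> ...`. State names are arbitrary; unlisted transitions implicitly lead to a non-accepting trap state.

start=q0 accept=q3 q0-x->q1 q0-y->q0 q1-x->q2 q1-y->q1 q2-x->q3 q2-y->q2 q3-x->q0 q3-y->q3

The only thing that matters is how many `x`s have appeared, reduced mod 4. Use one state per residue: q0 for 0, …, q3 for 3. Reading `x` moves to the next residue; anything else stays put. q3 is accepting.
        x   y  
>  q0   q1  q0 
   q1   q2  q1 
   q2   q3  q2 
 * q3   q0  q3 
(> = start, * = accepting)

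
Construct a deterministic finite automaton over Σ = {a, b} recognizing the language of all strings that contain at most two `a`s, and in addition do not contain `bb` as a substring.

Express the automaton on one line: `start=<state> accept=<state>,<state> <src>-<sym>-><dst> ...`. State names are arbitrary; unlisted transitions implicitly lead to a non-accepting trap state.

Build one automaton per condition and run them in lockstep. One (4 states) tracks the count of `a`s, saturating at 3; the other (3 states) tracks partial matches of the forbidden pattern `bb`. Each combined state is a pair, one component from each; accept when both components accept.
12 states suffice.
          a    b  
>* S0     S1   S2 
 * S1     S3   S4 
 * S2     S1   S5 
 * S3     S6   S7 
 * S4     S3   S8 
   S5     S8   S5 
   S6     S6   S9 
 * S7     S6  S10 
   S8    S10   S8 
   S9     S6  S11 
   S10   S11  S10 
   S11   S11  S11 
(> = start, * = accepting)

start=S0 accept=S0,S1,S2,S3,S4,S7 S0-a->S1 S0-b->S2 S1-a->S3 S1-b->S4 S2-a->S1 S2-b->S5 S3-a->S6 S3-b->S7 S4-a->S3 S4-b->S8 S5-a->S8 S5-b->S5 S6-a->S6 S6-b->S9 S7-a->S6 S7-b->S10 S8-a->S10 S8-b->S8 S9-a->S6 S9-b->S11 S10-a->S11 S10-b->S10 S11-a->S11 S11-b->S11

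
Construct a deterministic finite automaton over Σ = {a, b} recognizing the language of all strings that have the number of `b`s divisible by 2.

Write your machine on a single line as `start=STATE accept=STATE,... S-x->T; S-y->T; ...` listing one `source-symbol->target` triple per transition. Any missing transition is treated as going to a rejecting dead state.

The only thing that matters is how many `b`s have appeared, reduced mod 2. Use one state per residue: q0 for 0, …, q1 for 1. Reading `b` moves to the next residue; anything else stays put. q0 is accepting.
        a   b  
>* q0   q0  q1 
   q1   q1  q0 
(> = start, * = accepting)

start=q0; accept=q0; q0-a->q0; q0-b->q1; q1-a->q1; q1-b->q0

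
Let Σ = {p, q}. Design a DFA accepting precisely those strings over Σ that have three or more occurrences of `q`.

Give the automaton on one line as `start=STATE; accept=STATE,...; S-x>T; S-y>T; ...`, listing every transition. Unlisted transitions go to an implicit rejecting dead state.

start=s0; accept=s3,s4; s0-p>s0; s0-q>s1; s1-p>s1; s1-q>s2; s2-p>s2; s2-q>s3; s3-p>s3; s3-q>s4; s4-p>s4; s4-q>s4

Only the number of `q`s matters, and only up to 4. Make a chain s0 → s1 → s2 → s3 → s4 advanced by each `q` (with s4 absorbing); every other symbol self-loops. The accepting set is {s3, s4}.
        p   q  
>  s0   s0  s1 
   s1   s1  s2 
   s2   s2  s3 
 * s3   s3  s4 
 * s4   s4  s4 
(> = start, * = accepting)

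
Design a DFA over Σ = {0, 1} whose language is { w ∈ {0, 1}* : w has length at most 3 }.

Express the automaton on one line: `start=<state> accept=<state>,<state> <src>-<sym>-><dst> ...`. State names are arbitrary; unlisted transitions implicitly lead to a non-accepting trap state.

Count input length up to 4: every symbol moves from S0 toward S4, which means 'more than 3' and absorbs. Accept from {S0, S1, S2, S3}.
A 5-state machine:
        0   1  
>* S0   S1  S1 
 * S1   S2  S2 
 * S2   S3  S3 
 * S3   S4  S4 
   S4   S4  S4 
(> = start, * = accepting)

start=S0 accept=S0,S1,S2,S3 S0-0->S1 S0-1->S1 S1-0->S2 S1-1->S2 S2-0->S3 S2-1->S3 S3-0->S4 S3-1->S4 S4-0->S4 S4-1->S4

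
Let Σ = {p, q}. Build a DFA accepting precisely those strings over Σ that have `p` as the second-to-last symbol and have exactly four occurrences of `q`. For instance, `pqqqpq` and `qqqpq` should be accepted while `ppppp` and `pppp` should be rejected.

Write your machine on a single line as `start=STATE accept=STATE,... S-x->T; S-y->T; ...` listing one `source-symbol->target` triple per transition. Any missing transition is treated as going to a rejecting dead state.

Run two small machines in parallel and take their product. The first has 7 states tracking the last 2 symbols read; the second has 6 states tracking the count of `q`s, saturating at 5. A product state is a pair (one from each), accepting exactly when both do. After merging equivalent states the machine shrinks.
With 10 states:
        p   q  
>  s0   s0  s1 
   s1   s1  s2 
   s2   s2  s3 
   s3   s4  s5 
   s4   s4  s6 
   s5   s7  s8 
 * s6   s7  s8 
   s7   s9  s8 
   s8   s8  s8 
 * s9   s9  s8 
(> = start, * = accepting)

start=s0; accept=s6,s9; s0-p->s0; s0-q->s1; s1-p->s1; s1-q->s2; s2-p->s2; s2-q->s3; s3-p->s4; s3-q->s5; s4-p->s4; s4-q->s6; s5-p->s7; s5-q->s8; s6-p->s7; s6-q->s8; s7-p->s9; s7-q->s8; s8-p->s8; s8-q->s8; s9-p->s9; s9-q->s8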